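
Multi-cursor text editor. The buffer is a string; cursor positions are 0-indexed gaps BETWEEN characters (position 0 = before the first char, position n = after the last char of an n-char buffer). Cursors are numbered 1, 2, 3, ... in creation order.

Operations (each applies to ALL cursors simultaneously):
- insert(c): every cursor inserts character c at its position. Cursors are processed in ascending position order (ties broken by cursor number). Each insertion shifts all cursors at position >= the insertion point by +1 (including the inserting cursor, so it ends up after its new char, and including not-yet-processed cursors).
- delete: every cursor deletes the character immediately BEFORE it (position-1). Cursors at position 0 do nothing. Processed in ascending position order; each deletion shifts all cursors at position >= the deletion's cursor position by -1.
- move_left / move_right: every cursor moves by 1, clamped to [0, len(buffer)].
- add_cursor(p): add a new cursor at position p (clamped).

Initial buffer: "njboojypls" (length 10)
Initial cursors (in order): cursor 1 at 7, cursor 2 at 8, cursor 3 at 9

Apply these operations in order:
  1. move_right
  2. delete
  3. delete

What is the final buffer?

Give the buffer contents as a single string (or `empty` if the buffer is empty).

Answer: njbo

Derivation:
After op 1 (move_right): buffer="njboojypls" (len 10), cursors c1@8 c2@9 c3@10, authorship ..........
After op 2 (delete): buffer="njboojy" (len 7), cursors c1@7 c2@7 c3@7, authorship .......
After op 3 (delete): buffer="njbo" (len 4), cursors c1@4 c2@4 c3@4, authorship ....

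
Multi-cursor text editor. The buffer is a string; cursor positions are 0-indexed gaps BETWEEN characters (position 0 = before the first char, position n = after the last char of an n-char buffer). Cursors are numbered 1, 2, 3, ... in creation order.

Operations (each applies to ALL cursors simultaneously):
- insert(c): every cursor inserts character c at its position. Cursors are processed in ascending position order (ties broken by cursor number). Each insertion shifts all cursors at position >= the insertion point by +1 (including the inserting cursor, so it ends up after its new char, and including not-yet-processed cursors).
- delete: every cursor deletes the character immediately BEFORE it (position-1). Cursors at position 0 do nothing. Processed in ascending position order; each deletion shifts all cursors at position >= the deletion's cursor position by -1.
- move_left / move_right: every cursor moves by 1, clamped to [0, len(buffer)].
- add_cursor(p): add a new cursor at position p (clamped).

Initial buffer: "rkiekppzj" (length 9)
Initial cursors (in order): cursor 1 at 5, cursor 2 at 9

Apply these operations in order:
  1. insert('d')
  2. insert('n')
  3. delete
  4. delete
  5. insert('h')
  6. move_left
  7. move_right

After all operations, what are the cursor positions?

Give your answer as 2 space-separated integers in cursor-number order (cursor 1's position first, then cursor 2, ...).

After op 1 (insert('d')): buffer="rkiekdppzjd" (len 11), cursors c1@6 c2@11, authorship .....1....2
After op 2 (insert('n')): buffer="rkiekdnppzjdn" (len 13), cursors c1@7 c2@13, authorship .....11....22
After op 3 (delete): buffer="rkiekdppzjd" (len 11), cursors c1@6 c2@11, authorship .....1....2
After op 4 (delete): buffer="rkiekppzj" (len 9), cursors c1@5 c2@9, authorship .........
After op 5 (insert('h')): buffer="rkiekhppzjh" (len 11), cursors c1@6 c2@11, authorship .....1....2
After op 6 (move_left): buffer="rkiekhppzjh" (len 11), cursors c1@5 c2@10, authorship .....1....2
After op 7 (move_right): buffer="rkiekhppzjh" (len 11), cursors c1@6 c2@11, authorship .....1....2

Answer: 6 11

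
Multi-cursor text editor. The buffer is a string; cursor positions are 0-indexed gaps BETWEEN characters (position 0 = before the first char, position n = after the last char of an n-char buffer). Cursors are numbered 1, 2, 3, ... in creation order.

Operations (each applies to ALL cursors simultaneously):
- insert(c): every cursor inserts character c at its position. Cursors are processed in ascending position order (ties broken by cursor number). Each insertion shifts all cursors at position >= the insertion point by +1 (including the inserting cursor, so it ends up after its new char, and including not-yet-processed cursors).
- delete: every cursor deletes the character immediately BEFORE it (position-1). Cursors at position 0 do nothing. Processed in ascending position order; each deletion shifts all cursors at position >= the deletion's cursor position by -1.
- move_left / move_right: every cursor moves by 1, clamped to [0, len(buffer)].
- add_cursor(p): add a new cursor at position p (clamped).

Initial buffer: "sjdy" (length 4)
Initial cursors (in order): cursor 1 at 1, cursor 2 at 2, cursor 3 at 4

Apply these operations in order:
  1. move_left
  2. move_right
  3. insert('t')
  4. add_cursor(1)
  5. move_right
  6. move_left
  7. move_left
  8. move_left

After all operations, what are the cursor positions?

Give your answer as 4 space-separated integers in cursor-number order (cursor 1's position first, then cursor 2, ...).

Answer: 0 2 4 0

Derivation:
After op 1 (move_left): buffer="sjdy" (len 4), cursors c1@0 c2@1 c3@3, authorship ....
After op 2 (move_right): buffer="sjdy" (len 4), cursors c1@1 c2@2 c3@4, authorship ....
After op 3 (insert('t')): buffer="stjtdyt" (len 7), cursors c1@2 c2@4 c3@7, authorship .1.2..3
After op 4 (add_cursor(1)): buffer="stjtdyt" (len 7), cursors c4@1 c1@2 c2@4 c3@7, authorship .1.2..3
After op 5 (move_right): buffer="stjtdyt" (len 7), cursors c4@2 c1@3 c2@5 c3@7, authorship .1.2..3
After op 6 (move_left): buffer="stjtdyt" (len 7), cursors c4@1 c1@2 c2@4 c3@6, authorship .1.2..3
After op 7 (move_left): buffer="stjtdyt" (len 7), cursors c4@0 c1@1 c2@3 c3@5, authorship .1.2..3
After op 8 (move_left): buffer="stjtdyt" (len 7), cursors c1@0 c4@0 c2@2 c3@4, authorship .1.2..3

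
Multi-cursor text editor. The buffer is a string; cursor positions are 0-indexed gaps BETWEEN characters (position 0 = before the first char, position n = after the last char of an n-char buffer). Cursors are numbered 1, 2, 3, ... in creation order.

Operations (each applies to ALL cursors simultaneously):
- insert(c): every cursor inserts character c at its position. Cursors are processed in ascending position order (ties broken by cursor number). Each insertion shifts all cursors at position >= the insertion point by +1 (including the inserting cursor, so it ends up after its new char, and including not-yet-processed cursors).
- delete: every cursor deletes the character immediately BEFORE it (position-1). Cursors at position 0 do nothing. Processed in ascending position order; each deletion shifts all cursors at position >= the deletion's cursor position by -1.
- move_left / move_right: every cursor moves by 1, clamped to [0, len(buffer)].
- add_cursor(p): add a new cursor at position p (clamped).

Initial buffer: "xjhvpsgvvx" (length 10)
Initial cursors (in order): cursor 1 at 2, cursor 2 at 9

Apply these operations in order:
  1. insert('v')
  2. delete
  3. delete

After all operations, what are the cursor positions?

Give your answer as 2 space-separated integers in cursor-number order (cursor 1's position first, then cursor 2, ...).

After op 1 (insert('v')): buffer="xjvhvpsgvvvx" (len 12), cursors c1@3 c2@11, authorship ..1.......2.
After op 2 (delete): buffer="xjhvpsgvvx" (len 10), cursors c1@2 c2@9, authorship ..........
After op 3 (delete): buffer="xhvpsgvx" (len 8), cursors c1@1 c2@7, authorship ........

Answer: 1 7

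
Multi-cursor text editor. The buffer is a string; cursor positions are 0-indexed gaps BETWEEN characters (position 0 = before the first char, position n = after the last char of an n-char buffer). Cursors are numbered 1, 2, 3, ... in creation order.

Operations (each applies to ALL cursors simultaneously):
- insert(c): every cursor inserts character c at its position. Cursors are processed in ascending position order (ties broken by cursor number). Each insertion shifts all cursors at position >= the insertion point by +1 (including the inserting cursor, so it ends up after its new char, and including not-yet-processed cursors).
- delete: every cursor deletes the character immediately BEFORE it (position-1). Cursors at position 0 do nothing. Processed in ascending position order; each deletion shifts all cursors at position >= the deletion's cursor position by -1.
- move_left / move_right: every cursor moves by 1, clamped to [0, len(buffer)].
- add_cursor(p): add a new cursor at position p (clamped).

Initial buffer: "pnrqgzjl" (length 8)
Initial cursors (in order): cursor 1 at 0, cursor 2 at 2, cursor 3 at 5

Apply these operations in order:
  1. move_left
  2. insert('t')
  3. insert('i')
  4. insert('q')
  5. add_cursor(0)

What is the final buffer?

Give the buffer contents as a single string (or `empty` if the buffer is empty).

After op 1 (move_left): buffer="pnrqgzjl" (len 8), cursors c1@0 c2@1 c3@4, authorship ........
After op 2 (insert('t')): buffer="tptnrqtgzjl" (len 11), cursors c1@1 c2@3 c3@7, authorship 1.2...3....
After op 3 (insert('i')): buffer="tiptinrqtigzjl" (len 14), cursors c1@2 c2@5 c3@10, authorship 11.22...33....
After op 4 (insert('q')): buffer="tiqptiqnrqtiqgzjl" (len 17), cursors c1@3 c2@7 c3@13, authorship 111.222...333....
After op 5 (add_cursor(0)): buffer="tiqptiqnrqtiqgzjl" (len 17), cursors c4@0 c1@3 c2@7 c3@13, authorship 111.222...333....

Answer: tiqptiqnrqtiqgzjl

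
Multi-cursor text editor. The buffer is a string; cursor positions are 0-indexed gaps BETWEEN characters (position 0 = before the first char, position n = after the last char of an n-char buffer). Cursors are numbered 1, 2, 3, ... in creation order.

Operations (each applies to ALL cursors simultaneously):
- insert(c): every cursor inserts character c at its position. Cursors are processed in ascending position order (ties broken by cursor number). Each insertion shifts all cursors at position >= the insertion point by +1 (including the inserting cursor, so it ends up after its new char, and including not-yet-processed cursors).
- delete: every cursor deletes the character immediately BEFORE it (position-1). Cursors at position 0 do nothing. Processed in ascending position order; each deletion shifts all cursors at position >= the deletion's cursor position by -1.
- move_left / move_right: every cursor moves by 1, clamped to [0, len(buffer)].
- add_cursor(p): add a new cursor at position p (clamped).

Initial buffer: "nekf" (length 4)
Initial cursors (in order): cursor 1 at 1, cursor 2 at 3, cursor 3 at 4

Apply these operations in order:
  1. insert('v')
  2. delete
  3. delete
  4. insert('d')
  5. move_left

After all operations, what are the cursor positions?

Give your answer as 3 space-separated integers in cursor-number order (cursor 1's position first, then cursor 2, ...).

After op 1 (insert('v')): buffer="nvekvfv" (len 7), cursors c1@2 c2@5 c3@7, authorship .1..2.3
After op 2 (delete): buffer="nekf" (len 4), cursors c1@1 c2@3 c3@4, authorship ....
After op 3 (delete): buffer="e" (len 1), cursors c1@0 c2@1 c3@1, authorship .
After op 4 (insert('d')): buffer="dedd" (len 4), cursors c1@1 c2@4 c3@4, authorship 1.23
After op 5 (move_left): buffer="dedd" (len 4), cursors c1@0 c2@3 c3@3, authorship 1.23

Answer: 0 3 3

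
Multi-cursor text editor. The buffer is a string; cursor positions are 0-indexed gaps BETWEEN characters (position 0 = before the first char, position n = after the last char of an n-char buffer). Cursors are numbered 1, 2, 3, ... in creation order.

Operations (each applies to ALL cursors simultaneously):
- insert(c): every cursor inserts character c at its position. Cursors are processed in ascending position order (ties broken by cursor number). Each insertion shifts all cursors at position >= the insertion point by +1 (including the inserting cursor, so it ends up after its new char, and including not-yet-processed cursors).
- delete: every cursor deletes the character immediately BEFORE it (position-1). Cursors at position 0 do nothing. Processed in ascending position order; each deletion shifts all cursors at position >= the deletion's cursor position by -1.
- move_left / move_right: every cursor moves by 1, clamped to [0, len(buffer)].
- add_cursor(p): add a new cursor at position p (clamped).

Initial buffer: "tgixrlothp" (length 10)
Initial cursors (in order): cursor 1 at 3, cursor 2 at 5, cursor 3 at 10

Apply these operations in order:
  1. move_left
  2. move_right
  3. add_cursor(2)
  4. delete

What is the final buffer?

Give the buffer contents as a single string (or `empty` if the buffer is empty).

Answer: txloth

Derivation:
After op 1 (move_left): buffer="tgixrlothp" (len 10), cursors c1@2 c2@4 c3@9, authorship ..........
After op 2 (move_right): buffer="tgixrlothp" (len 10), cursors c1@3 c2@5 c3@10, authorship ..........
After op 3 (add_cursor(2)): buffer="tgixrlothp" (len 10), cursors c4@2 c1@3 c2@5 c3@10, authorship ..........
After op 4 (delete): buffer="txloth" (len 6), cursors c1@1 c4@1 c2@2 c3@6, authorship ......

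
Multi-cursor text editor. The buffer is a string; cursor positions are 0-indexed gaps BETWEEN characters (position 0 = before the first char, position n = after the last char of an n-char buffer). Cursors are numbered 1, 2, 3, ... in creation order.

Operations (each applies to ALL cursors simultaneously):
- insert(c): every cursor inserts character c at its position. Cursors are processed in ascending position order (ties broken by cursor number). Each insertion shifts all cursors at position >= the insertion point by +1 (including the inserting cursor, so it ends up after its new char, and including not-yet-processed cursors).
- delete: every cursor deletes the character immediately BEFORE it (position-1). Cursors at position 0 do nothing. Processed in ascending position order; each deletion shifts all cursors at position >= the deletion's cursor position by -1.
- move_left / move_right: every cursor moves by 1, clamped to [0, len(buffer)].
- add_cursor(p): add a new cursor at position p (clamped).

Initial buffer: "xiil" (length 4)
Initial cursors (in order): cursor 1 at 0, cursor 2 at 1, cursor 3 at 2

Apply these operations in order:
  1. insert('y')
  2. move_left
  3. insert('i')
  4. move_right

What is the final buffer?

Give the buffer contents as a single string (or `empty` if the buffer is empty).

After op 1 (insert('y')): buffer="yxyiyil" (len 7), cursors c1@1 c2@3 c3@5, authorship 1.2.3..
After op 2 (move_left): buffer="yxyiyil" (len 7), cursors c1@0 c2@2 c3@4, authorship 1.2.3..
After op 3 (insert('i')): buffer="iyxiyiiyil" (len 10), cursors c1@1 c2@4 c3@7, authorship 11.22.33..
After op 4 (move_right): buffer="iyxiyiiyil" (len 10), cursors c1@2 c2@5 c3@8, authorship 11.22.33..

Answer: iyxiyiiyil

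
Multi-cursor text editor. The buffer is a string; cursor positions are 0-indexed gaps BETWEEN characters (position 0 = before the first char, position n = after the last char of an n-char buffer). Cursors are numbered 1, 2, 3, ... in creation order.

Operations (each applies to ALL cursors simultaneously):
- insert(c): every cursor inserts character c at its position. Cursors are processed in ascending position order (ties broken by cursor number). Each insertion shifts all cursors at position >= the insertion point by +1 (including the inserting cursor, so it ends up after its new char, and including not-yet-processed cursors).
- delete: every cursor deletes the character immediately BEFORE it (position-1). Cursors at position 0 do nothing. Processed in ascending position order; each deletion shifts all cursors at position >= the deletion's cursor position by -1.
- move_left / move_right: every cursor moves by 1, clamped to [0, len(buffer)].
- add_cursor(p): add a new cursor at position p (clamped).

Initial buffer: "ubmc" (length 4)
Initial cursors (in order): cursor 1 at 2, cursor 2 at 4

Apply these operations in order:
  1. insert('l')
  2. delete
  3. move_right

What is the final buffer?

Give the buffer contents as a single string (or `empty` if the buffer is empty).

Answer: ubmc

Derivation:
After op 1 (insert('l')): buffer="ublmcl" (len 6), cursors c1@3 c2@6, authorship ..1..2
After op 2 (delete): buffer="ubmc" (len 4), cursors c1@2 c2@4, authorship ....
After op 3 (move_right): buffer="ubmc" (len 4), cursors c1@3 c2@4, authorship ....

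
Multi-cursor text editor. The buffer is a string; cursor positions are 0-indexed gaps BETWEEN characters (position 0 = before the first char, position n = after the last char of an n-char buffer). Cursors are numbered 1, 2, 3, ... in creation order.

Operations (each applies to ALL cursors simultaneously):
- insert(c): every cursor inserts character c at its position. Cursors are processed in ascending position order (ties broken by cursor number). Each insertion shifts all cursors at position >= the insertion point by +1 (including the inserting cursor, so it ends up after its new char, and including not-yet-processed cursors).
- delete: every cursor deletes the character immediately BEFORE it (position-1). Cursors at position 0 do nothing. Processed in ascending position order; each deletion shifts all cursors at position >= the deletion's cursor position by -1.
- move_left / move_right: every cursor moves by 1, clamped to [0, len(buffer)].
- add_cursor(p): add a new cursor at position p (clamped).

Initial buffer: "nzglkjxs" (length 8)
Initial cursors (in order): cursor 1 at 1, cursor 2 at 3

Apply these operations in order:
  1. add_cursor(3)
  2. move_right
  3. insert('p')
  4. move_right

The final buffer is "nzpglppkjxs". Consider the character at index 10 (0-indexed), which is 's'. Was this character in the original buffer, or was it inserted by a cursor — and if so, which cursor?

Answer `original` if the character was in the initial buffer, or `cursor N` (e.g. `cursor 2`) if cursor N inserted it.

Answer: original

Derivation:
After op 1 (add_cursor(3)): buffer="nzglkjxs" (len 8), cursors c1@1 c2@3 c3@3, authorship ........
After op 2 (move_right): buffer="nzglkjxs" (len 8), cursors c1@2 c2@4 c3@4, authorship ........
After op 3 (insert('p')): buffer="nzpglppkjxs" (len 11), cursors c1@3 c2@7 c3@7, authorship ..1..23....
After op 4 (move_right): buffer="nzpglppkjxs" (len 11), cursors c1@4 c2@8 c3@8, authorship ..1..23....
Authorship (.=original, N=cursor N): . . 1 . . 2 3 . . . .
Index 10: author = original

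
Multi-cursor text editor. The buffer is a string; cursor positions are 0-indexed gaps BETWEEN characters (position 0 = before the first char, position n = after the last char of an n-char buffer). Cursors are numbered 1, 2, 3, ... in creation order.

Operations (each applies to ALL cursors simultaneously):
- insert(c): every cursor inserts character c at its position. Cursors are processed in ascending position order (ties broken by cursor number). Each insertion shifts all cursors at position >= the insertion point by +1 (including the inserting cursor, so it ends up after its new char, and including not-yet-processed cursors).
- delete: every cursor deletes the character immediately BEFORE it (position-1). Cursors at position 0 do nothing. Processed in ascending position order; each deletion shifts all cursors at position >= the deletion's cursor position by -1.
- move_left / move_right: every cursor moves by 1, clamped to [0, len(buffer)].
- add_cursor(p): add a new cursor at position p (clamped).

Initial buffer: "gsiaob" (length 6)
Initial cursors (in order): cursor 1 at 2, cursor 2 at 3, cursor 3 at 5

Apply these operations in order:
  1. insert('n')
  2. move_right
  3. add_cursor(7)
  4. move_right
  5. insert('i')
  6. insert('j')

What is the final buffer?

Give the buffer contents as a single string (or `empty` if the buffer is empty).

Answer: gsninijaoijnijbij

Derivation:
After op 1 (insert('n')): buffer="gsninaonb" (len 9), cursors c1@3 c2@5 c3@8, authorship ..1.2..3.
After op 2 (move_right): buffer="gsninaonb" (len 9), cursors c1@4 c2@6 c3@9, authorship ..1.2..3.
After op 3 (add_cursor(7)): buffer="gsninaonb" (len 9), cursors c1@4 c2@6 c4@7 c3@9, authorship ..1.2..3.
After op 4 (move_right): buffer="gsninaonb" (len 9), cursors c1@5 c2@7 c4@8 c3@9, authorship ..1.2..3.
After op 5 (insert('i')): buffer="gsniniaoinibi" (len 13), cursors c1@6 c2@9 c4@11 c3@13, authorship ..1.21..234.3
After op 6 (insert('j')): buffer="gsninijaoijnijbij" (len 17), cursors c1@7 c2@11 c4@14 c3@17, authorship ..1.211..22344.33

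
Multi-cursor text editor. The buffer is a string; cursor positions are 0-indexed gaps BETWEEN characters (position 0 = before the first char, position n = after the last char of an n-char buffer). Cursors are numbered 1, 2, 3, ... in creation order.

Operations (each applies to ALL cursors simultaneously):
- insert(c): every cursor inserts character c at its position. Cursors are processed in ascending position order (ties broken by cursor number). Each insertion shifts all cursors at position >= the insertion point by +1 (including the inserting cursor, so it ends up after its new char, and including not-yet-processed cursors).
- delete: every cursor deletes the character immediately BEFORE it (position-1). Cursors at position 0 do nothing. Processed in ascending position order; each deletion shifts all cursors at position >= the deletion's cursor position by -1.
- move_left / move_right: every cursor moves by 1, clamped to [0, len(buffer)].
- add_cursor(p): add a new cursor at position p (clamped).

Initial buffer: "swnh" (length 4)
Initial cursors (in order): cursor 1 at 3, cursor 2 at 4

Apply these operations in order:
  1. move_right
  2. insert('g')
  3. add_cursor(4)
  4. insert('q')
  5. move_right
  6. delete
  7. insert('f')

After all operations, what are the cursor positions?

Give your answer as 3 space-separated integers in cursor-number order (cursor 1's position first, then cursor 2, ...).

After op 1 (move_right): buffer="swnh" (len 4), cursors c1@4 c2@4, authorship ....
After op 2 (insert('g')): buffer="swnhgg" (len 6), cursors c1@6 c2@6, authorship ....12
After op 3 (add_cursor(4)): buffer="swnhgg" (len 6), cursors c3@4 c1@6 c2@6, authorship ....12
After op 4 (insert('q')): buffer="swnhqggqq" (len 9), cursors c3@5 c1@9 c2@9, authorship ....31212
After op 5 (move_right): buffer="swnhqggqq" (len 9), cursors c3@6 c1@9 c2@9, authorship ....31212
After op 6 (delete): buffer="swnhqg" (len 6), cursors c3@5 c1@6 c2@6, authorship ....32
After op 7 (insert('f')): buffer="swnhqfgff" (len 9), cursors c3@6 c1@9 c2@9, authorship ....33212

Answer: 9 9 6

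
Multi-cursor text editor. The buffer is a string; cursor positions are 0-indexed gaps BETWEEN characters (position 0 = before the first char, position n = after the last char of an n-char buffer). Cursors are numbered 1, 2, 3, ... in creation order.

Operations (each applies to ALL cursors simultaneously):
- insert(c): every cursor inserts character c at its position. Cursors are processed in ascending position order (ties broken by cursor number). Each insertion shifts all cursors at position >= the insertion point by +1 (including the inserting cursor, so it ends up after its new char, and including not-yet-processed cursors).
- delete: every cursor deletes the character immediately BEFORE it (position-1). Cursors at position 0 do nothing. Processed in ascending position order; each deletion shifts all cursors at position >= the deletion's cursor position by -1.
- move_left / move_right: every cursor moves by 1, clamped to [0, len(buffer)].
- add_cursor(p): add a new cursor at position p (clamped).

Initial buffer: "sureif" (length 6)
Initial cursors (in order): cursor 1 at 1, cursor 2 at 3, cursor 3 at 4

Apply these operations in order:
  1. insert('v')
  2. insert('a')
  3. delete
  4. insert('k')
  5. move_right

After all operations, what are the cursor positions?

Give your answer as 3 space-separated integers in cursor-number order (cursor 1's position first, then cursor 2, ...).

After op 1 (insert('v')): buffer="svurvevif" (len 9), cursors c1@2 c2@5 c3@7, authorship .1..2.3..
After op 2 (insert('a')): buffer="svaurvaevaif" (len 12), cursors c1@3 c2@7 c3@10, authorship .11..22.33..
After op 3 (delete): buffer="svurvevif" (len 9), cursors c1@2 c2@5 c3@7, authorship .1..2.3..
After op 4 (insert('k')): buffer="svkurvkevkif" (len 12), cursors c1@3 c2@7 c3@10, authorship .11..22.33..
After op 5 (move_right): buffer="svkurvkevkif" (len 12), cursors c1@4 c2@8 c3@11, authorship .11..22.33..

Answer: 4 8 11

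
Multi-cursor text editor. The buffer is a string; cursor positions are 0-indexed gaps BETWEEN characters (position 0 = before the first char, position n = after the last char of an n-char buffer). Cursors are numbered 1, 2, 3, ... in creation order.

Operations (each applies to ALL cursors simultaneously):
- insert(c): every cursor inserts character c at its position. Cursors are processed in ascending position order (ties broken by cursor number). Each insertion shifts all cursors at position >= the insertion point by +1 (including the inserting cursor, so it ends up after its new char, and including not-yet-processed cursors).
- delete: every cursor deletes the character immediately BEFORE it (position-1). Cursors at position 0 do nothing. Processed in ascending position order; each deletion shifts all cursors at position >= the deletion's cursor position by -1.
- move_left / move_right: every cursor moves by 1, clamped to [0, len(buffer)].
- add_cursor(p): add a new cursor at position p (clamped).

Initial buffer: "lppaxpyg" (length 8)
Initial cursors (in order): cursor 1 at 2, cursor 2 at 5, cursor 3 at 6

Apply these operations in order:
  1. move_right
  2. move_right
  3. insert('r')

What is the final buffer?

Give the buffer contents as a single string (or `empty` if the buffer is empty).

After op 1 (move_right): buffer="lppaxpyg" (len 8), cursors c1@3 c2@6 c3@7, authorship ........
After op 2 (move_right): buffer="lppaxpyg" (len 8), cursors c1@4 c2@7 c3@8, authorship ........
After op 3 (insert('r')): buffer="lpparxpyrgr" (len 11), cursors c1@5 c2@9 c3@11, authorship ....1...2.3

Answer: lpparxpyrgr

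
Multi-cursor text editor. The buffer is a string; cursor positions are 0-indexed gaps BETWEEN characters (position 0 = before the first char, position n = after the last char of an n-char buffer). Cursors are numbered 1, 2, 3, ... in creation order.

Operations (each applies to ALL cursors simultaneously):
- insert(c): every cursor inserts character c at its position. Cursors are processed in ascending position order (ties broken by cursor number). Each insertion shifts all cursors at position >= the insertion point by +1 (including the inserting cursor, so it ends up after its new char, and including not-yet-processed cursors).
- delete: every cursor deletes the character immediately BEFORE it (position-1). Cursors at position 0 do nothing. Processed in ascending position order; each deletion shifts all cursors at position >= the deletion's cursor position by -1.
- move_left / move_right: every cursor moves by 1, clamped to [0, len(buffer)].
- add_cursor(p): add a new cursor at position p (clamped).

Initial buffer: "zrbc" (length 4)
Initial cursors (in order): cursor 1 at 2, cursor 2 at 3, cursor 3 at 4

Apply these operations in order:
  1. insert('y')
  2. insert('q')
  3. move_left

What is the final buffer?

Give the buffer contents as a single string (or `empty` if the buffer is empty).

After op 1 (insert('y')): buffer="zrybycy" (len 7), cursors c1@3 c2@5 c3@7, authorship ..1.2.3
After op 2 (insert('q')): buffer="zryqbyqcyq" (len 10), cursors c1@4 c2@7 c3@10, authorship ..11.22.33
After op 3 (move_left): buffer="zryqbyqcyq" (len 10), cursors c1@3 c2@6 c3@9, authorship ..11.22.33

Answer: zryqbyqcyq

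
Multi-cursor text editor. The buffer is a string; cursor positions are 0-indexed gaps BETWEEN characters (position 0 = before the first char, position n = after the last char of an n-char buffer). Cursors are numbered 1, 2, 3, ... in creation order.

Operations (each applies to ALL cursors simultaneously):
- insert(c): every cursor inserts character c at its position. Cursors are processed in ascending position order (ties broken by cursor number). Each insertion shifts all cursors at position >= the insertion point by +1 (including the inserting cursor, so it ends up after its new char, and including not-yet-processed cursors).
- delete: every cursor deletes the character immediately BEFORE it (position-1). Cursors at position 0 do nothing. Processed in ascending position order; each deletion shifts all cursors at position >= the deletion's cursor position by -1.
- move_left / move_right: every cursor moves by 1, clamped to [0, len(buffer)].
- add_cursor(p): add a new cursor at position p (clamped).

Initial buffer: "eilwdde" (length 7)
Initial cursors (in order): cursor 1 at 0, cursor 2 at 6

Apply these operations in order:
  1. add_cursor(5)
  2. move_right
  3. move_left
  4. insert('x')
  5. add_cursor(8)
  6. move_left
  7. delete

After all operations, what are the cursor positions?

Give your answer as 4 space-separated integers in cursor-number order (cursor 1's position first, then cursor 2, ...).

After op 1 (add_cursor(5)): buffer="eilwdde" (len 7), cursors c1@0 c3@5 c2@6, authorship .......
After op 2 (move_right): buffer="eilwdde" (len 7), cursors c1@1 c3@6 c2@7, authorship .......
After op 3 (move_left): buffer="eilwdde" (len 7), cursors c1@0 c3@5 c2@6, authorship .......
After op 4 (insert('x')): buffer="xeilwdxdxe" (len 10), cursors c1@1 c3@7 c2@9, authorship 1.....3.2.
After op 5 (add_cursor(8)): buffer="xeilwdxdxe" (len 10), cursors c1@1 c3@7 c4@8 c2@9, authorship 1.....3.2.
After op 6 (move_left): buffer="xeilwdxdxe" (len 10), cursors c1@0 c3@6 c4@7 c2@8, authorship 1.....3.2.
After op 7 (delete): buffer="xeilwxe" (len 7), cursors c1@0 c2@5 c3@5 c4@5, authorship 1....2.

Answer: 0 5 5 5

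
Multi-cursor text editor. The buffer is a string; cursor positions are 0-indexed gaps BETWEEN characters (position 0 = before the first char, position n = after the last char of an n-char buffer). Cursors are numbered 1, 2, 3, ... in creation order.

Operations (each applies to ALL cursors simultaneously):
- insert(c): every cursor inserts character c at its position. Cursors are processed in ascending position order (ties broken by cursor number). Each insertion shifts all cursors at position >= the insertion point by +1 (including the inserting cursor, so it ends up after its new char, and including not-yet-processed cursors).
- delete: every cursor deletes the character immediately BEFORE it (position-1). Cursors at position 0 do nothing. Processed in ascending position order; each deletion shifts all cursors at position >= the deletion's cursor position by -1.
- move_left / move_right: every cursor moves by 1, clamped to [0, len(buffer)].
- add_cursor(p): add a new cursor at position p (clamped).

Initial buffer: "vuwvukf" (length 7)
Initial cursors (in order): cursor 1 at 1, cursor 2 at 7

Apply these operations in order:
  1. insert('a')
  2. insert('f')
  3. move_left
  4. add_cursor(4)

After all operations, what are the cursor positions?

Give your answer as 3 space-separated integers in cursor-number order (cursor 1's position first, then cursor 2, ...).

Answer: 2 10 4

Derivation:
After op 1 (insert('a')): buffer="vauwvukfa" (len 9), cursors c1@2 c2@9, authorship .1......2
After op 2 (insert('f')): buffer="vafuwvukfaf" (len 11), cursors c1@3 c2@11, authorship .11......22
After op 3 (move_left): buffer="vafuwvukfaf" (len 11), cursors c1@2 c2@10, authorship .11......22
After op 4 (add_cursor(4)): buffer="vafuwvukfaf" (len 11), cursors c1@2 c3@4 c2@10, authorship .11......22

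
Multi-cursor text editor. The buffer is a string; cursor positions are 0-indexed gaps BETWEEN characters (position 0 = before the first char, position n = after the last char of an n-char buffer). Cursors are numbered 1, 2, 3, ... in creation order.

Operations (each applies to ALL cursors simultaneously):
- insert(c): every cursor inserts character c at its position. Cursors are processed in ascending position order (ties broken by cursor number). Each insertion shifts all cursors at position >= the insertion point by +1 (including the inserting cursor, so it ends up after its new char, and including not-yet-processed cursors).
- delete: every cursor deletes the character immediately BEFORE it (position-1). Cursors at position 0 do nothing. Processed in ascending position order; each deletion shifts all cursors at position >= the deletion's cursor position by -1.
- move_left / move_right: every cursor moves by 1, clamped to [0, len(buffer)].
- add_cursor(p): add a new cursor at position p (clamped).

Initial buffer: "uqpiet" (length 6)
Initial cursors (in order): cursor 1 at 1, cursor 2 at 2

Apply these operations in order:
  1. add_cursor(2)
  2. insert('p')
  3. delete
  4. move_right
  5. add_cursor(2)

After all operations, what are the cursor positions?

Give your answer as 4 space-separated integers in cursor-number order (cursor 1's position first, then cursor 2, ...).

Answer: 2 3 3 2

Derivation:
After op 1 (add_cursor(2)): buffer="uqpiet" (len 6), cursors c1@1 c2@2 c3@2, authorship ......
After op 2 (insert('p')): buffer="upqpppiet" (len 9), cursors c1@2 c2@5 c3@5, authorship .1.23....
After op 3 (delete): buffer="uqpiet" (len 6), cursors c1@1 c2@2 c3@2, authorship ......
After op 4 (move_right): buffer="uqpiet" (len 6), cursors c1@2 c2@3 c3@3, authorship ......
After op 5 (add_cursor(2)): buffer="uqpiet" (len 6), cursors c1@2 c4@2 c2@3 c3@3, authorship ......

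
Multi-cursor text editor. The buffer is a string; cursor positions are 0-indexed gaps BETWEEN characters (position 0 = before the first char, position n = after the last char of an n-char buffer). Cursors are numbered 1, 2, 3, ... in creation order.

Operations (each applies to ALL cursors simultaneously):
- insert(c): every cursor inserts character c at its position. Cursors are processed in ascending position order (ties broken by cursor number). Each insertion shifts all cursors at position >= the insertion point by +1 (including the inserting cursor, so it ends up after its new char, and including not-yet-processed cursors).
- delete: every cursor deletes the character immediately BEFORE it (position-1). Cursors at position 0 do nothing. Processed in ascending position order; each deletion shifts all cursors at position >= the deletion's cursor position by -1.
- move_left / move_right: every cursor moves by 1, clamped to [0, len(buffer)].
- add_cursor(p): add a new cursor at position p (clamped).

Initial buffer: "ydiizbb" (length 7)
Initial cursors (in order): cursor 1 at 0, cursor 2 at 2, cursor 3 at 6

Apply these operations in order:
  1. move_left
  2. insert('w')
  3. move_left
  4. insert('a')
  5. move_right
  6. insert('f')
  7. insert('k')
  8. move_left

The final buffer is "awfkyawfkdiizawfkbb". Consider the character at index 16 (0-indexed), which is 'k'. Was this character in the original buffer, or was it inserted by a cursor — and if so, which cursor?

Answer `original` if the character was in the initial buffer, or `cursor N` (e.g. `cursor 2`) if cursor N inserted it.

Answer: cursor 3

Derivation:
After op 1 (move_left): buffer="ydiizbb" (len 7), cursors c1@0 c2@1 c3@5, authorship .......
After op 2 (insert('w')): buffer="wywdiizwbb" (len 10), cursors c1@1 c2@3 c3@8, authorship 1.2....3..
After op 3 (move_left): buffer="wywdiizwbb" (len 10), cursors c1@0 c2@2 c3@7, authorship 1.2....3..
After op 4 (insert('a')): buffer="awyawdiizawbb" (len 13), cursors c1@1 c2@4 c3@10, authorship 11.22....33..
After op 5 (move_right): buffer="awyawdiizawbb" (len 13), cursors c1@2 c2@5 c3@11, authorship 11.22....33..
After op 6 (insert('f')): buffer="awfyawfdiizawfbb" (len 16), cursors c1@3 c2@7 c3@14, authorship 111.222....333..
After op 7 (insert('k')): buffer="awfkyawfkdiizawfkbb" (len 19), cursors c1@4 c2@9 c3@17, authorship 1111.2222....3333..
After op 8 (move_left): buffer="awfkyawfkdiizawfkbb" (len 19), cursors c1@3 c2@8 c3@16, authorship 1111.2222....3333..
Authorship (.=original, N=cursor N): 1 1 1 1 . 2 2 2 2 . . . . 3 3 3 3 . .
Index 16: author = 3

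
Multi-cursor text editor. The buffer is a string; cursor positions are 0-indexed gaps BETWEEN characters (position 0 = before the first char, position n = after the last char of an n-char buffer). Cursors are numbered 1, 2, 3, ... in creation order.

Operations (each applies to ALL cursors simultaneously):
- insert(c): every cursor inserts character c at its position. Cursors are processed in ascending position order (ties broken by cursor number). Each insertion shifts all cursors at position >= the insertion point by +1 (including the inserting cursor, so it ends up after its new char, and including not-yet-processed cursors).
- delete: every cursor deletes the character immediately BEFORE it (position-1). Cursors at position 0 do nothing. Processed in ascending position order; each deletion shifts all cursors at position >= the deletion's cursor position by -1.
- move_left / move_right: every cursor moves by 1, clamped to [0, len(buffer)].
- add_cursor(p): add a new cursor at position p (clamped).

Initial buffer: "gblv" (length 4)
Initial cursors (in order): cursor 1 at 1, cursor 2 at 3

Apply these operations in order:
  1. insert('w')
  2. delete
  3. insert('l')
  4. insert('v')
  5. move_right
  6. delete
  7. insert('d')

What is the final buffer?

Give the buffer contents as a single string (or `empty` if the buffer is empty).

After op 1 (insert('w')): buffer="gwblwv" (len 6), cursors c1@2 c2@5, authorship .1..2.
After op 2 (delete): buffer="gblv" (len 4), cursors c1@1 c2@3, authorship ....
After op 3 (insert('l')): buffer="glbllv" (len 6), cursors c1@2 c2@5, authorship .1..2.
After op 4 (insert('v')): buffer="glvbllvv" (len 8), cursors c1@3 c2@7, authorship .11..22.
After op 5 (move_right): buffer="glvbllvv" (len 8), cursors c1@4 c2@8, authorship .11..22.
After op 6 (delete): buffer="glvllv" (len 6), cursors c1@3 c2@6, authorship .11.22
After op 7 (insert('d')): buffer="glvdllvd" (len 8), cursors c1@4 c2@8, authorship .111.222

Answer: glvdllvd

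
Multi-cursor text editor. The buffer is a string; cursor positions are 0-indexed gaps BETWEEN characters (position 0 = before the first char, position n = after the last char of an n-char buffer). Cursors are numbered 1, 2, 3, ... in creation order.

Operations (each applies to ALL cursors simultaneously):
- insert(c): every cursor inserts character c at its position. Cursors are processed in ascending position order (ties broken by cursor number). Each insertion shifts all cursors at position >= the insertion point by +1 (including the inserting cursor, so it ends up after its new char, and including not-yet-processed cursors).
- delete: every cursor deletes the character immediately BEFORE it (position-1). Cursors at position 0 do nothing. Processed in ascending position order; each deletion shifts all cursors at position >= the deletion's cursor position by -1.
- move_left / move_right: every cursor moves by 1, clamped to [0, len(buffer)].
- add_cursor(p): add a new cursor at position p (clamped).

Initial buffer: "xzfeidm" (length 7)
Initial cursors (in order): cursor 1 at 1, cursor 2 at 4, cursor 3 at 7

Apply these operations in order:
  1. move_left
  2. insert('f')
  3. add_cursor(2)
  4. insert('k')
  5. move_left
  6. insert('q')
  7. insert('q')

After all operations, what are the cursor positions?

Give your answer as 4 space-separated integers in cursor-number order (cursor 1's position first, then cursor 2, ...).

Answer: 3 13 20 7

Derivation:
After op 1 (move_left): buffer="xzfeidm" (len 7), cursors c1@0 c2@3 c3@6, authorship .......
After op 2 (insert('f')): buffer="fxzffeidfm" (len 10), cursors c1@1 c2@5 c3@9, authorship 1...2...3.
After op 3 (add_cursor(2)): buffer="fxzffeidfm" (len 10), cursors c1@1 c4@2 c2@5 c3@9, authorship 1...2...3.
After op 4 (insert('k')): buffer="fkxkzffkeidfkm" (len 14), cursors c1@2 c4@4 c2@8 c3@13, authorship 11.4..22...33.
After op 5 (move_left): buffer="fkxkzffkeidfkm" (len 14), cursors c1@1 c4@3 c2@7 c3@12, authorship 11.4..22...33.
After op 6 (insert('q')): buffer="fqkxqkzffqkeidfqkm" (len 18), cursors c1@2 c4@5 c2@10 c3@16, authorship 111.44..222...333.
After op 7 (insert('q')): buffer="fqqkxqqkzffqqkeidfqqkm" (len 22), cursors c1@3 c4@7 c2@13 c3@20, authorship 1111.444..2222...3333.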